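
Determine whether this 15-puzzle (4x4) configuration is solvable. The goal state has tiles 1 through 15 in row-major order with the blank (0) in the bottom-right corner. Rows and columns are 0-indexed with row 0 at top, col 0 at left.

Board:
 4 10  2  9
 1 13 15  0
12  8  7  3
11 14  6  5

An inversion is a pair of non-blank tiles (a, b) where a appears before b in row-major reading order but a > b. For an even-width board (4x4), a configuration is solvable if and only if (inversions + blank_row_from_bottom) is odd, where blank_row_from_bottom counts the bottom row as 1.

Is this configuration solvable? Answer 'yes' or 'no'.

Inversions: 51
Blank is in row 1 (0-indexed from top), which is row 3 counting from the bottom (bottom = 1).
51 + 3 = 54, which is even, so the puzzle is not solvable.

Answer: no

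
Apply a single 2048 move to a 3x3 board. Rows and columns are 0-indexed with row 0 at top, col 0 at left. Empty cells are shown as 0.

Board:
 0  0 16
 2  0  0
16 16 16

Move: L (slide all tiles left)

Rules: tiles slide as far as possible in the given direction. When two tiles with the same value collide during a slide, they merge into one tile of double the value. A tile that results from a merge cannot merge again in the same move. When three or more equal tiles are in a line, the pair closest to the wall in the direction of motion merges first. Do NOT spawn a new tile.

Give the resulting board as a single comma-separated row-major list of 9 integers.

Answer: 16, 0, 0, 2, 0, 0, 32, 16, 0

Derivation:
Slide left:
row 0: [0, 0, 16] -> [16, 0, 0]
row 1: [2, 0, 0] -> [2, 0, 0]
row 2: [16, 16, 16] -> [32, 16, 0]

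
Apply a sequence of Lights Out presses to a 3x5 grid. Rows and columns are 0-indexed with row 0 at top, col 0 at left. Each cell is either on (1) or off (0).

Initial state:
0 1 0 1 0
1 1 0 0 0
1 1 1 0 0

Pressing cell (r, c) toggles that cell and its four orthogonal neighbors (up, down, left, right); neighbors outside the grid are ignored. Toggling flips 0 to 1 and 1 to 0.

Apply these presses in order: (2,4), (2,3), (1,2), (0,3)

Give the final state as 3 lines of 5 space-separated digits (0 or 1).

After press 1 at (2,4):
0 1 0 1 0
1 1 0 0 1
1 1 1 1 1

After press 2 at (2,3):
0 1 0 1 0
1 1 0 1 1
1 1 0 0 0

After press 3 at (1,2):
0 1 1 1 0
1 0 1 0 1
1 1 1 0 0

After press 4 at (0,3):
0 1 0 0 1
1 0 1 1 1
1 1 1 0 0

Answer: 0 1 0 0 1
1 0 1 1 1
1 1 1 0 0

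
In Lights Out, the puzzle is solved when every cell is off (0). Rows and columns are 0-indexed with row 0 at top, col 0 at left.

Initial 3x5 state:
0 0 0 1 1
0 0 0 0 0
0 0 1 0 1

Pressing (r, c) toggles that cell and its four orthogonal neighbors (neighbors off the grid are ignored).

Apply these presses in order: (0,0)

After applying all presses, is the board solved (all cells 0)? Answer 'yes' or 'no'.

Answer: no

Derivation:
After press 1 at (0,0):
1 1 0 1 1
1 0 0 0 0
0 0 1 0 1

Lights still on: 7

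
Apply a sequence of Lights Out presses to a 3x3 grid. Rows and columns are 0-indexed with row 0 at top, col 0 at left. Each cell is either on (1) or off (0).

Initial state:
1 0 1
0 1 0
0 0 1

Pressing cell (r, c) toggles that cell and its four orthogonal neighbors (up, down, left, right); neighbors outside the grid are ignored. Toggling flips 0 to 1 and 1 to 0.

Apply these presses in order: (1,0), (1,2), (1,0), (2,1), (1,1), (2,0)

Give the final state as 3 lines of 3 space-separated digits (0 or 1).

Answer: 1 1 0
0 0 0
0 1 1

Derivation:
After press 1 at (1,0):
0 0 1
1 0 0
1 0 1

After press 2 at (1,2):
0 0 0
1 1 1
1 0 0

After press 3 at (1,0):
1 0 0
0 0 1
0 0 0

After press 4 at (2,1):
1 0 0
0 1 1
1 1 1

After press 5 at (1,1):
1 1 0
1 0 0
1 0 1

After press 6 at (2,0):
1 1 0
0 0 0
0 1 1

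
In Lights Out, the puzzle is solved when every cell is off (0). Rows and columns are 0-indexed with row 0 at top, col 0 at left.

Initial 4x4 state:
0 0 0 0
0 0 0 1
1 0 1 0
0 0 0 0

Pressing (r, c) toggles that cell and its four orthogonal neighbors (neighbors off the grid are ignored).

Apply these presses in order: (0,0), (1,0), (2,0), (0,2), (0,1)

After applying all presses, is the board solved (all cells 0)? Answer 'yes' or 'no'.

Answer: no

Derivation:
After press 1 at (0,0):
1 1 0 0
1 0 0 1
1 0 1 0
0 0 0 0

After press 2 at (1,0):
0 1 0 0
0 1 0 1
0 0 1 0
0 0 0 0

After press 3 at (2,0):
0 1 0 0
1 1 0 1
1 1 1 0
1 0 0 0

After press 4 at (0,2):
0 0 1 1
1 1 1 1
1 1 1 0
1 0 0 0

After press 5 at (0,1):
1 1 0 1
1 0 1 1
1 1 1 0
1 0 0 0

Lights still on: 10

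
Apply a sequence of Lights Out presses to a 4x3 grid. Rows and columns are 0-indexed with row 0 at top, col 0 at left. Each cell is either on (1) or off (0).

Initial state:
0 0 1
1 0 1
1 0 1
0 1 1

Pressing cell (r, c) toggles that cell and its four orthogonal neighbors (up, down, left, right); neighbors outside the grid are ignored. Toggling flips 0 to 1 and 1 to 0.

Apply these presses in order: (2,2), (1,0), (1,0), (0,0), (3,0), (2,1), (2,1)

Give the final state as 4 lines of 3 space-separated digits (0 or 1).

After press 1 at (2,2):
0 0 1
1 0 0
1 1 0
0 1 0

After press 2 at (1,0):
1 0 1
0 1 0
0 1 0
0 1 0

After press 3 at (1,0):
0 0 1
1 0 0
1 1 0
0 1 0

After press 4 at (0,0):
1 1 1
0 0 0
1 1 0
0 1 0

After press 5 at (3,0):
1 1 1
0 0 0
0 1 0
1 0 0

After press 6 at (2,1):
1 1 1
0 1 0
1 0 1
1 1 0

After press 7 at (2,1):
1 1 1
0 0 0
0 1 0
1 0 0

Answer: 1 1 1
0 0 0
0 1 0
1 0 0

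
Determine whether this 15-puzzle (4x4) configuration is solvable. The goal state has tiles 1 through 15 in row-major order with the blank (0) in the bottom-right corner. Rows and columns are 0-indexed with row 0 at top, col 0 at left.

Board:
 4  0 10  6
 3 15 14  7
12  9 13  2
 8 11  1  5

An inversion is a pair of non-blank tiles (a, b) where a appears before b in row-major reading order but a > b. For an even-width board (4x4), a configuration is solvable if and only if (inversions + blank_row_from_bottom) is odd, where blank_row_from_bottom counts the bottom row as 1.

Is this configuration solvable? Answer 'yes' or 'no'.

Answer: yes

Derivation:
Inversions: 59
Blank is in row 0 (0-indexed from top), which is row 4 counting from the bottom (bottom = 1).
59 + 4 = 63, which is odd, so the puzzle is solvable.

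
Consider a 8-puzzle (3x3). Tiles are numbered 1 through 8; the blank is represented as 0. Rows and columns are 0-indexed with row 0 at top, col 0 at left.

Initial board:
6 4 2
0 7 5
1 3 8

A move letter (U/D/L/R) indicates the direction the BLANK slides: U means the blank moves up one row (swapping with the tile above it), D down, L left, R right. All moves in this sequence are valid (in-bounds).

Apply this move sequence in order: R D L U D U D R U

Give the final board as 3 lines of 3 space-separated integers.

After move 1 (R):
6 4 2
7 0 5
1 3 8

After move 2 (D):
6 4 2
7 3 5
1 0 8

After move 3 (L):
6 4 2
7 3 5
0 1 8

After move 4 (U):
6 4 2
0 3 5
7 1 8

After move 5 (D):
6 4 2
7 3 5
0 1 8

After move 6 (U):
6 4 2
0 3 5
7 1 8

After move 7 (D):
6 4 2
7 3 5
0 1 8

After move 8 (R):
6 4 2
7 3 5
1 0 8

After move 9 (U):
6 4 2
7 0 5
1 3 8

Answer: 6 4 2
7 0 5
1 3 8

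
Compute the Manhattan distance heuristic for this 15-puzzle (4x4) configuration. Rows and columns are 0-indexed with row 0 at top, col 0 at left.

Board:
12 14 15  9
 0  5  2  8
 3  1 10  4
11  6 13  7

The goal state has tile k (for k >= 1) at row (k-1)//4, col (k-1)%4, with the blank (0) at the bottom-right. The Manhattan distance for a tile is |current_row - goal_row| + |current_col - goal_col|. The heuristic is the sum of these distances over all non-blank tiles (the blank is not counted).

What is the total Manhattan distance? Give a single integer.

Answer: 39

Derivation:
Tile 12: (0,0)->(2,3) = 5
Tile 14: (0,1)->(3,1) = 3
Tile 15: (0,2)->(3,2) = 3
Tile 9: (0,3)->(2,0) = 5
Tile 5: (1,1)->(1,0) = 1
Tile 2: (1,2)->(0,1) = 2
Tile 8: (1,3)->(1,3) = 0
Tile 3: (2,0)->(0,2) = 4
Tile 1: (2,1)->(0,0) = 3
Tile 10: (2,2)->(2,1) = 1
Tile 4: (2,3)->(0,3) = 2
Tile 11: (3,0)->(2,2) = 3
Tile 6: (3,1)->(1,1) = 2
Tile 13: (3,2)->(3,0) = 2
Tile 7: (3,3)->(1,2) = 3
Sum: 5 + 3 + 3 + 5 + 1 + 2 + 0 + 4 + 3 + 1 + 2 + 3 + 2 + 2 + 3 = 39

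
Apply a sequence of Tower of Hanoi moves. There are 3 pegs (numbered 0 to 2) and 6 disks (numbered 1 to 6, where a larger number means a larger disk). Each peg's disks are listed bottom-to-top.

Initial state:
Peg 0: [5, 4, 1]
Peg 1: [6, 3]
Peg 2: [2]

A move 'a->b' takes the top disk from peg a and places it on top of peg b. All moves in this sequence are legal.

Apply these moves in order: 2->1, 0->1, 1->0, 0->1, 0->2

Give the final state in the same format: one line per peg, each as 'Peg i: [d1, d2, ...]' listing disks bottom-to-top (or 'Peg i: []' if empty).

Answer: Peg 0: [5]
Peg 1: [6, 3, 2, 1]
Peg 2: [4]

Derivation:
After move 1 (2->1):
Peg 0: [5, 4, 1]
Peg 1: [6, 3, 2]
Peg 2: []

After move 2 (0->1):
Peg 0: [5, 4]
Peg 1: [6, 3, 2, 1]
Peg 2: []

After move 3 (1->0):
Peg 0: [5, 4, 1]
Peg 1: [6, 3, 2]
Peg 2: []

After move 4 (0->1):
Peg 0: [5, 4]
Peg 1: [6, 3, 2, 1]
Peg 2: []

After move 5 (0->2):
Peg 0: [5]
Peg 1: [6, 3, 2, 1]
Peg 2: [4]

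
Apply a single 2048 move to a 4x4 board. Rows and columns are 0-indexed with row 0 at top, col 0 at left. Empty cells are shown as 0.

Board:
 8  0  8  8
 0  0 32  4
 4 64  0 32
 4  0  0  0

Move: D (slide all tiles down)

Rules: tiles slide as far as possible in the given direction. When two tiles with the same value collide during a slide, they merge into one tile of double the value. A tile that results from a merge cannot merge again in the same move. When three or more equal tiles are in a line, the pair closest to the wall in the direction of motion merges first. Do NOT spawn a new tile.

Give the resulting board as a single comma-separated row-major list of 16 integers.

Slide down:
col 0: [8, 0, 4, 4] -> [0, 0, 8, 8]
col 1: [0, 0, 64, 0] -> [0, 0, 0, 64]
col 2: [8, 32, 0, 0] -> [0, 0, 8, 32]
col 3: [8, 4, 32, 0] -> [0, 8, 4, 32]

Answer: 0, 0, 0, 0, 0, 0, 0, 8, 8, 0, 8, 4, 8, 64, 32, 32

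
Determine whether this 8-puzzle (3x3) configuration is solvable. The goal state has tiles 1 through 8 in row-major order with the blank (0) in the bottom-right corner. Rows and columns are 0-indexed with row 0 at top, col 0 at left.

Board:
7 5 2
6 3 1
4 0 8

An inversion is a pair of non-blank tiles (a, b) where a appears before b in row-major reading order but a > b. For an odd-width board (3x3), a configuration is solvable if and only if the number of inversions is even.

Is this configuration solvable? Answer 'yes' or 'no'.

Inversions (pairs i<j in row-major order where tile[i] > tile[j] > 0): 15
15 is odd, so the puzzle is not solvable.

Answer: no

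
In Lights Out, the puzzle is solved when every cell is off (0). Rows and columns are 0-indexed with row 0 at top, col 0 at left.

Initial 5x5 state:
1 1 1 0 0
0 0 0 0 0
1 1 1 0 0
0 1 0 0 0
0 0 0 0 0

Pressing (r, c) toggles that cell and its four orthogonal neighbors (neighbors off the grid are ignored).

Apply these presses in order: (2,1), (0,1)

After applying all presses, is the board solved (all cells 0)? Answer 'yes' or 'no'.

After press 1 at (2,1):
1 1 1 0 0
0 1 0 0 0
0 0 0 0 0
0 0 0 0 0
0 0 0 0 0

After press 2 at (0,1):
0 0 0 0 0
0 0 0 0 0
0 0 0 0 0
0 0 0 0 0
0 0 0 0 0

Lights still on: 0

Answer: yes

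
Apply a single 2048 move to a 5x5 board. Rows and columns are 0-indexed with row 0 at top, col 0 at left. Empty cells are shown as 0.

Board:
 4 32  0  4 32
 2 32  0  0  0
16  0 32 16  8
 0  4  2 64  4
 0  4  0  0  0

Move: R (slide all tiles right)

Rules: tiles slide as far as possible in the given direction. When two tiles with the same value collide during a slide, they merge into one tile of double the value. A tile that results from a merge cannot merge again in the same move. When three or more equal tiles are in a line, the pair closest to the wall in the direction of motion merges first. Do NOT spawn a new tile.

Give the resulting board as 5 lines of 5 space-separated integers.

Slide right:
row 0: [4, 32, 0, 4, 32] -> [0, 4, 32, 4, 32]
row 1: [2, 32, 0, 0, 0] -> [0, 0, 0, 2, 32]
row 2: [16, 0, 32, 16, 8] -> [0, 16, 32, 16, 8]
row 3: [0, 4, 2, 64, 4] -> [0, 4, 2, 64, 4]
row 4: [0, 4, 0, 0, 0] -> [0, 0, 0, 0, 4]

Answer:  0  4 32  4 32
 0  0  0  2 32
 0 16 32 16  8
 0  4  2 64  4
 0  0  0  0  4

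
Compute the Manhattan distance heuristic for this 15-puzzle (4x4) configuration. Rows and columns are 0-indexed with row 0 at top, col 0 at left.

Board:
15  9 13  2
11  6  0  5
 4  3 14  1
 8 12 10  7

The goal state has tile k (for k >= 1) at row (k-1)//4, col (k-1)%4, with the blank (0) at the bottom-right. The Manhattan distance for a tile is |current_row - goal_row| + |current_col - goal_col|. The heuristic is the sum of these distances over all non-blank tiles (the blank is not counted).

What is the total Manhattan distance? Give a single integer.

Answer: 49

Derivation:
Tile 15: (0,0)->(3,2) = 5
Tile 9: (0,1)->(2,0) = 3
Tile 13: (0,2)->(3,0) = 5
Tile 2: (0,3)->(0,1) = 2
Tile 11: (1,0)->(2,2) = 3
Tile 6: (1,1)->(1,1) = 0
Tile 5: (1,3)->(1,0) = 3
Tile 4: (2,0)->(0,3) = 5
Tile 3: (2,1)->(0,2) = 3
Tile 14: (2,2)->(3,1) = 2
Tile 1: (2,3)->(0,0) = 5
Tile 8: (3,0)->(1,3) = 5
Tile 12: (3,1)->(2,3) = 3
Tile 10: (3,2)->(2,1) = 2
Tile 7: (3,3)->(1,2) = 3
Sum: 5 + 3 + 5 + 2 + 3 + 0 + 3 + 5 + 3 + 2 + 5 + 5 + 3 + 2 + 3 = 49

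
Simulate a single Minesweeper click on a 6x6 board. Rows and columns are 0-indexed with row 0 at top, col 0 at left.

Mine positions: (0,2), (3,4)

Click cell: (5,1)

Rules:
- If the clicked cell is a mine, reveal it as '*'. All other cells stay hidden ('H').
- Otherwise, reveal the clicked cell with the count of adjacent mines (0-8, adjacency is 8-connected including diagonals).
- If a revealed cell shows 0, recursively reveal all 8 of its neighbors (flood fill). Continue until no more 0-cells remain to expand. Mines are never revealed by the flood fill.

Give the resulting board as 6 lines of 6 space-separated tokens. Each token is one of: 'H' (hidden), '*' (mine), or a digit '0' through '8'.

0 1 H H H H
0 1 1 1 H H
0 0 0 1 H H
0 0 0 1 H H
0 0 0 1 1 1
0 0 0 0 0 0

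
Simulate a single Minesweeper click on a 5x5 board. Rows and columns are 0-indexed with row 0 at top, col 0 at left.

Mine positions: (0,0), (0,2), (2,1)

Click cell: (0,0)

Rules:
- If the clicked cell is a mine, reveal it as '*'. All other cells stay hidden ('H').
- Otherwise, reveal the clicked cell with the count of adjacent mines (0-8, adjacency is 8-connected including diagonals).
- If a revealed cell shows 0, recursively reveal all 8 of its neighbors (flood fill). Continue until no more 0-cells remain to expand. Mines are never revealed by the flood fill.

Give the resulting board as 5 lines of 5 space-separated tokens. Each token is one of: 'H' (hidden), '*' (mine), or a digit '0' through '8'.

* H H H H
H H H H H
H H H H H
H H H H H
H H H H H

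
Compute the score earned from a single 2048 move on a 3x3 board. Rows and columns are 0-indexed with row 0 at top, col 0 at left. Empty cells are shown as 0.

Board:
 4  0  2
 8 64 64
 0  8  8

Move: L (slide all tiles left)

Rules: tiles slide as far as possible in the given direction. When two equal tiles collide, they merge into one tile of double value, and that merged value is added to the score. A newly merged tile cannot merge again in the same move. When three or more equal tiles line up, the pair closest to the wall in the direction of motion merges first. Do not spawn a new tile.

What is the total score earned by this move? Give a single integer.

Slide left:
row 0: [4, 0, 2] -> [4, 2, 0]  score +0 (running 0)
row 1: [8, 64, 64] -> [8, 128, 0]  score +128 (running 128)
row 2: [0, 8, 8] -> [16, 0, 0]  score +16 (running 144)
Board after move:
  4   2   0
  8 128   0
 16   0   0

Answer: 144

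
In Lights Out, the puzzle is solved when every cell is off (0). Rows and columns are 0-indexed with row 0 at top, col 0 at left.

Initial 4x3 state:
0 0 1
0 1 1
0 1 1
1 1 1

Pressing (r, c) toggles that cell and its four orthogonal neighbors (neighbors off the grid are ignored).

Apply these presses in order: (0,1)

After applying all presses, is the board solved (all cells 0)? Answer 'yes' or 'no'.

Answer: no

Derivation:
After press 1 at (0,1):
1 1 0
0 0 1
0 1 1
1 1 1

Lights still on: 8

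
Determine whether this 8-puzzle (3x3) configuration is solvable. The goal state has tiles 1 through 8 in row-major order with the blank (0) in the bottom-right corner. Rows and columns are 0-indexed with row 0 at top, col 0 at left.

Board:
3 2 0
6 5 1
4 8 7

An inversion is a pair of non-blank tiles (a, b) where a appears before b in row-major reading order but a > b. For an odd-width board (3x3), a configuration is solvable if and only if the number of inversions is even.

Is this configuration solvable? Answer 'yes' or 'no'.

Answer: no

Derivation:
Inversions (pairs i<j in row-major order where tile[i] > tile[j] > 0): 9
9 is odd, so the puzzle is not solvable.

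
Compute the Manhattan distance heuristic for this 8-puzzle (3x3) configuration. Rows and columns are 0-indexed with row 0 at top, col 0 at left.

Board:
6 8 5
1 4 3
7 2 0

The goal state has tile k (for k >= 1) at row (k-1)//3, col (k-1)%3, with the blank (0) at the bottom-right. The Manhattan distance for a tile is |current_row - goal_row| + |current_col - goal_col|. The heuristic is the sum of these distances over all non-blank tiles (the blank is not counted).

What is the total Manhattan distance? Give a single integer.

Answer: 12

Derivation:
Tile 6: at (0,0), goal (1,2), distance |0-1|+|0-2| = 3
Tile 8: at (0,1), goal (2,1), distance |0-2|+|1-1| = 2
Tile 5: at (0,2), goal (1,1), distance |0-1|+|2-1| = 2
Tile 1: at (1,0), goal (0,0), distance |1-0|+|0-0| = 1
Tile 4: at (1,1), goal (1,0), distance |1-1|+|1-0| = 1
Tile 3: at (1,2), goal (0,2), distance |1-0|+|2-2| = 1
Tile 7: at (2,0), goal (2,0), distance |2-2|+|0-0| = 0
Tile 2: at (2,1), goal (0,1), distance |2-0|+|1-1| = 2
Sum: 3 + 2 + 2 + 1 + 1 + 1 + 0 + 2 = 12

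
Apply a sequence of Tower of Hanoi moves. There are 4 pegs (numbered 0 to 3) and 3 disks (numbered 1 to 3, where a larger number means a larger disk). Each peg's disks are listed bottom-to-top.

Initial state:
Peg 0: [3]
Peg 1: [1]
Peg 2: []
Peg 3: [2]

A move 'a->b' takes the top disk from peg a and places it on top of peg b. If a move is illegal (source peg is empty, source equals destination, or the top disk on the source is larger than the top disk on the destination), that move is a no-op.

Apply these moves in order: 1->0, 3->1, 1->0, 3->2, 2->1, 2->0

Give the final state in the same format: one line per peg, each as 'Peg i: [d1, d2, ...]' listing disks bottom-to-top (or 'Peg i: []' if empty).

Answer: Peg 0: [3, 1]
Peg 1: [2]
Peg 2: []
Peg 3: []

Derivation:
After move 1 (1->0):
Peg 0: [3, 1]
Peg 1: []
Peg 2: []
Peg 3: [2]

After move 2 (3->1):
Peg 0: [3, 1]
Peg 1: [2]
Peg 2: []
Peg 3: []

After move 3 (1->0):
Peg 0: [3, 1]
Peg 1: [2]
Peg 2: []
Peg 3: []

After move 4 (3->2):
Peg 0: [3, 1]
Peg 1: [2]
Peg 2: []
Peg 3: []

After move 5 (2->1):
Peg 0: [3, 1]
Peg 1: [2]
Peg 2: []
Peg 3: []

After move 6 (2->0):
Peg 0: [3, 1]
Peg 1: [2]
Peg 2: []
Peg 3: []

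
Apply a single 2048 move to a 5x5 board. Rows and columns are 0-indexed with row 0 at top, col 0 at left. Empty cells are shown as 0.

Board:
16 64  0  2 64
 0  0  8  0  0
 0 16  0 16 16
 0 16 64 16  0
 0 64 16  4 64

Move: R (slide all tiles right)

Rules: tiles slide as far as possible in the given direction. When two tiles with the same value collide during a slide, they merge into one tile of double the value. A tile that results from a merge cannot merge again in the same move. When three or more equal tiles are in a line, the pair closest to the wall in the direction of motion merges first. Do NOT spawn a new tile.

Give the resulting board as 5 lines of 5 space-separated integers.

Answer:  0 16 64  2 64
 0  0  0  0  8
 0  0  0 16 32
 0  0 16 64 16
 0 64 16  4 64

Derivation:
Slide right:
row 0: [16, 64, 0, 2, 64] -> [0, 16, 64, 2, 64]
row 1: [0, 0, 8, 0, 0] -> [0, 0, 0, 0, 8]
row 2: [0, 16, 0, 16, 16] -> [0, 0, 0, 16, 32]
row 3: [0, 16, 64, 16, 0] -> [0, 0, 16, 64, 16]
row 4: [0, 64, 16, 4, 64] -> [0, 64, 16, 4, 64]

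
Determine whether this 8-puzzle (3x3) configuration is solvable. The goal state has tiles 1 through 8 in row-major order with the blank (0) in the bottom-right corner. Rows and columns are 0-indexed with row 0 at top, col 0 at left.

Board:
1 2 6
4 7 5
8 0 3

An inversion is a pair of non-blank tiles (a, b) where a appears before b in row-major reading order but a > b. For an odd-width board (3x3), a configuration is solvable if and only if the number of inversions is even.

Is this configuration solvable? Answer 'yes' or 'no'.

Inversions (pairs i<j in row-major order where tile[i] > tile[j] > 0): 8
8 is even, so the puzzle is solvable.

Answer: yes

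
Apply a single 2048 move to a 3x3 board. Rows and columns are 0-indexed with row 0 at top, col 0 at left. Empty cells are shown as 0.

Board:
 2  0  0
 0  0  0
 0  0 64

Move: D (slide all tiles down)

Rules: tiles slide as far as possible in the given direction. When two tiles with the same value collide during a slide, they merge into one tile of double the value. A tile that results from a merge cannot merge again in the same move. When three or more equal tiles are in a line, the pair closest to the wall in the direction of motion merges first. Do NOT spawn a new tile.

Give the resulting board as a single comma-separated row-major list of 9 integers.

Slide down:
col 0: [2, 0, 0] -> [0, 0, 2]
col 1: [0, 0, 0] -> [0, 0, 0]
col 2: [0, 0, 64] -> [0, 0, 64]

Answer: 0, 0, 0, 0, 0, 0, 2, 0, 64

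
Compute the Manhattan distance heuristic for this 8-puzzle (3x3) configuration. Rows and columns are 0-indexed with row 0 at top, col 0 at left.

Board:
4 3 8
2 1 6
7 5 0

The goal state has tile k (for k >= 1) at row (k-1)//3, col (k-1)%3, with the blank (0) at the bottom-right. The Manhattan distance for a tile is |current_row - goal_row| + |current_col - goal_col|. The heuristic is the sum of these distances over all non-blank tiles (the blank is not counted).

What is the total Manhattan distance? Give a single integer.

Answer: 10

Derivation:
Tile 4: (0,0)->(1,0) = 1
Tile 3: (0,1)->(0,2) = 1
Tile 8: (0,2)->(2,1) = 3
Tile 2: (1,0)->(0,1) = 2
Tile 1: (1,1)->(0,0) = 2
Tile 6: (1,2)->(1,2) = 0
Tile 7: (2,0)->(2,0) = 0
Tile 5: (2,1)->(1,1) = 1
Sum: 1 + 1 + 3 + 2 + 2 + 0 + 0 + 1 = 10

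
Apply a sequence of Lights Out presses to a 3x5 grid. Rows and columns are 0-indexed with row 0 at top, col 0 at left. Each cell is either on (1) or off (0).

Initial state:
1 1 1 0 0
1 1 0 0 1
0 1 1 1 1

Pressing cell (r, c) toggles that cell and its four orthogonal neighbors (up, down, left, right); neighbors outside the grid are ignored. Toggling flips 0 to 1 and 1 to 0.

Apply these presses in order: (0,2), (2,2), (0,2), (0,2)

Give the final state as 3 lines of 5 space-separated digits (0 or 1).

After press 1 at (0,2):
1 0 0 1 0
1 1 1 0 1
0 1 1 1 1

After press 2 at (2,2):
1 0 0 1 0
1 1 0 0 1
0 0 0 0 1

After press 3 at (0,2):
1 1 1 0 0
1 1 1 0 1
0 0 0 0 1

After press 4 at (0,2):
1 0 0 1 0
1 1 0 0 1
0 0 0 0 1

Answer: 1 0 0 1 0
1 1 0 0 1
0 0 0 0 1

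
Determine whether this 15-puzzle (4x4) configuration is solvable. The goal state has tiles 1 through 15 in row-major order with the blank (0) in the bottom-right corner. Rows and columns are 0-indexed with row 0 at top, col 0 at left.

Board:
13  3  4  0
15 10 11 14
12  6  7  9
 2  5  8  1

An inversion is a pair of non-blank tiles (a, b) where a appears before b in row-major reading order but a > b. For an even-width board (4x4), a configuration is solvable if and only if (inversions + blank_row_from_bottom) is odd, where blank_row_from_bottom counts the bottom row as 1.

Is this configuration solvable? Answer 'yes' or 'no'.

Inversions: 69
Blank is in row 0 (0-indexed from top), which is row 4 counting from the bottom (bottom = 1).
69 + 4 = 73, which is odd, so the puzzle is solvable.

Answer: yes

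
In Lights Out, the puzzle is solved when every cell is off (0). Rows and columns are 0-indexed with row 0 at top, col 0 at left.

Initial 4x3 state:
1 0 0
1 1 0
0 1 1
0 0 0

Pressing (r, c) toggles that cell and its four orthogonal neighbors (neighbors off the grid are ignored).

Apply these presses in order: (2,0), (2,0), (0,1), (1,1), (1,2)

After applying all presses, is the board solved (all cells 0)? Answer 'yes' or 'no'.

Answer: yes

Derivation:
After press 1 at (2,0):
1 0 0
0 1 0
1 0 1
1 0 0

After press 2 at (2,0):
1 0 0
1 1 0
0 1 1
0 0 0

After press 3 at (0,1):
0 1 1
1 0 0
0 1 1
0 0 0

After press 4 at (1,1):
0 0 1
0 1 1
0 0 1
0 0 0

After press 5 at (1,2):
0 0 0
0 0 0
0 0 0
0 0 0

Lights still on: 0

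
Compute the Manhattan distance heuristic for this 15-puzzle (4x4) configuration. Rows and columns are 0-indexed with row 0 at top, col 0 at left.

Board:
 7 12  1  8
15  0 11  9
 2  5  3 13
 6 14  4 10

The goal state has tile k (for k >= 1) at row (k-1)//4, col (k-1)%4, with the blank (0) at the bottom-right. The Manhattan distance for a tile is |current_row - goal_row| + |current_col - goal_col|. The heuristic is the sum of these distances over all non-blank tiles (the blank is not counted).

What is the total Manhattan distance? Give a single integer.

Tile 7: at (0,0), goal (1,2), distance |0-1|+|0-2| = 3
Tile 12: at (0,1), goal (2,3), distance |0-2|+|1-3| = 4
Tile 1: at (0,2), goal (0,0), distance |0-0|+|2-0| = 2
Tile 8: at (0,3), goal (1,3), distance |0-1|+|3-3| = 1
Tile 15: at (1,0), goal (3,2), distance |1-3|+|0-2| = 4
Tile 11: at (1,2), goal (2,2), distance |1-2|+|2-2| = 1
Tile 9: at (1,3), goal (2,0), distance |1-2|+|3-0| = 4
Tile 2: at (2,0), goal (0,1), distance |2-0|+|0-1| = 3
Tile 5: at (2,1), goal (1,0), distance |2-1|+|1-0| = 2
Tile 3: at (2,2), goal (0,2), distance |2-0|+|2-2| = 2
Tile 13: at (2,3), goal (3,0), distance |2-3|+|3-0| = 4
Tile 6: at (3,0), goal (1,1), distance |3-1|+|0-1| = 3
Tile 14: at (3,1), goal (3,1), distance |3-3|+|1-1| = 0
Tile 4: at (3,2), goal (0,3), distance |3-0|+|2-3| = 4
Tile 10: at (3,3), goal (2,1), distance |3-2|+|3-1| = 3
Sum: 3 + 4 + 2 + 1 + 4 + 1 + 4 + 3 + 2 + 2 + 4 + 3 + 0 + 4 + 3 = 40

Answer: 40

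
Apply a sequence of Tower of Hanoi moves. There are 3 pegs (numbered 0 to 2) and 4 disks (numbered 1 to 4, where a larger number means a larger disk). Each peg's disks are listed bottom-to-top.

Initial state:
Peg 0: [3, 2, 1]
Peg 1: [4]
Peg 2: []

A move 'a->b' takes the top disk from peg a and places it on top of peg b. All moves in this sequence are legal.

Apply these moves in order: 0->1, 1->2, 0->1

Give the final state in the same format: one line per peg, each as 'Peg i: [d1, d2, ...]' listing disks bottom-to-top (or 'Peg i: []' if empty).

Answer: Peg 0: [3]
Peg 1: [4, 2]
Peg 2: [1]

Derivation:
After move 1 (0->1):
Peg 0: [3, 2]
Peg 1: [4, 1]
Peg 2: []

After move 2 (1->2):
Peg 0: [3, 2]
Peg 1: [4]
Peg 2: [1]

After move 3 (0->1):
Peg 0: [3]
Peg 1: [4, 2]
Peg 2: [1]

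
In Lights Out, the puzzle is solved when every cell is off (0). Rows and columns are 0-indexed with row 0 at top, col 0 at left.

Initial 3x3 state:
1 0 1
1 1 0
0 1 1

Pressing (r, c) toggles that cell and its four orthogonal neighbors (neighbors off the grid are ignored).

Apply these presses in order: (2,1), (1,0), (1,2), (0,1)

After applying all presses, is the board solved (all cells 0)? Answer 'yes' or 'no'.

Answer: no

Derivation:
After press 1 at (2,1):
1 0 1
1 0 0
1 0 0

After press 2 at (1,0):
0 0 1
0 1 0
0 0 0

After press 3 at (1,2):
0 0 0
0 0 1
0 0 1

After press 4 at (0,1):
1 1 1
0 1 1
0 0 1

Lights still on: 6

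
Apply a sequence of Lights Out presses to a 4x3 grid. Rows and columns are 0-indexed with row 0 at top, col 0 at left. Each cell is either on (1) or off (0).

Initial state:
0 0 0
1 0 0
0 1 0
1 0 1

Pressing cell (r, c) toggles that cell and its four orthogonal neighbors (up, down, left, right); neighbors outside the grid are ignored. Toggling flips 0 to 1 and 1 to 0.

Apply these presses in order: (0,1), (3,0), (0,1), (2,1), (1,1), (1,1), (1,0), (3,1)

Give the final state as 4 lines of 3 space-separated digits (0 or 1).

Answer: 1 0 0
0 0 0
1 1 1
1 1 0

Derivation:
After press 1 at (0,1):
1 1 1
1 1 0
0 1 0
1 0 1

After press 2 at (3,0):
1 1 1
1 1 0
1 1 0
0 1 1

After press 3 at (0,1):
0 0 0
1 0 0
1 1 0
0 1 1

After press 4 at (2,1):
0 0 0
1 1 0
0 0 1
0 0 1

After press 5 at (1,1):
0 1 0
0 0 1
0 1 1
0 0 1

After press 6 at (1,1):
0 0 0
1 1 0
0 0 1
0 0 1

After press 7 at (1,0):
1 0 0
0 0 0
1 0 1
0 0 1

After press 8 at (3,1):
1 0 0
0 0 0
1 1 1
1 1 0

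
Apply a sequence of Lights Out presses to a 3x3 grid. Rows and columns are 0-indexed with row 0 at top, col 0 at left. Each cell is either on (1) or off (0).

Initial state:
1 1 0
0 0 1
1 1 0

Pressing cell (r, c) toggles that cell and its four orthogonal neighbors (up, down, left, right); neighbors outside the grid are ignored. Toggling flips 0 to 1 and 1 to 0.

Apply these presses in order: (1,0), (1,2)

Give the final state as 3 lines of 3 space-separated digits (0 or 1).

After press 1 at (1,0):
0 1 0
1 1 1
0 1 0

After press 2 at (1,2):
0 1 1
1 0 0
0 1 1

Answer: 0 1 1
1 0 0
0 1 1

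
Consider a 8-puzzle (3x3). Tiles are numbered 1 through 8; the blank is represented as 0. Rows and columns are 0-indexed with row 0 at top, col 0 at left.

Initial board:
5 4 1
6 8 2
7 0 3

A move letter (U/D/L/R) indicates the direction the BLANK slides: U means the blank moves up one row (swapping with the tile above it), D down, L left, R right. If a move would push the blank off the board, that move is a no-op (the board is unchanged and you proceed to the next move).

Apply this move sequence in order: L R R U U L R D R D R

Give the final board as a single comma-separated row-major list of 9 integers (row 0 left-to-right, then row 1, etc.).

Answer: 5, 4, 1, 6, 8, 2, 7, 3, 0

Derivation:
After move 1 (L):
5 4 1
6 8 2
0 7 3

After move 2 (R):
5 4 1
6 8 2
7 0 3

After move 3 (R):
5 4 1
6 8 2
7 3 0

After move 4 (U):
5 4 1
6 8 0
7 3 2

After move 5 (U):
5 4 0
6 8 1
7 3 2

After move 6 (L):
5 0 4
6 8 1
7 3 2

After move 7 (R):
5 4 0
6 8 1
7 3 2

After move 8 (D):
5 4 1
6 8 0
7 3 2

After move 9 (R):
5 4 1
6 8 0
7 3 2

After move 10 (D):
5 4 1
6 8 2
7 3 0

After move 11 (R):
5 4 1
6 8 2
7 3 0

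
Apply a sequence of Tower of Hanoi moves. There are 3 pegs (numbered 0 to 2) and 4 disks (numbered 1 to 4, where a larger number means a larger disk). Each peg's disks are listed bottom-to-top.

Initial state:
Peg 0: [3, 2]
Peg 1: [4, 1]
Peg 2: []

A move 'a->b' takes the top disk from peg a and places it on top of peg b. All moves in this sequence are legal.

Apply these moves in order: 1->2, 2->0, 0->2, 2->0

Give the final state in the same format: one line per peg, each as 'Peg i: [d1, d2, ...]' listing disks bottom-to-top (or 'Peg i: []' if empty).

After move 1 (1->2):
Peg 0: [3, 2]
Peg 1: [4]
Peg 2: [1]

After move 2 (2->0):
Peg 0: [3, 2, 1]
Peg 1: [4]
Peg 2: []

After move 3 (0->2):
Peg 0: [3, 2]
Peg 1: [4]
Peg 2: [1]

After move 4 (2->0):
Peg 0: [3, 2, 1]
Peg 1: [4]
Peg 2: []

Answer: Peg 0: [3, 2, 1]
Peg 1: [4]
Peg 2: []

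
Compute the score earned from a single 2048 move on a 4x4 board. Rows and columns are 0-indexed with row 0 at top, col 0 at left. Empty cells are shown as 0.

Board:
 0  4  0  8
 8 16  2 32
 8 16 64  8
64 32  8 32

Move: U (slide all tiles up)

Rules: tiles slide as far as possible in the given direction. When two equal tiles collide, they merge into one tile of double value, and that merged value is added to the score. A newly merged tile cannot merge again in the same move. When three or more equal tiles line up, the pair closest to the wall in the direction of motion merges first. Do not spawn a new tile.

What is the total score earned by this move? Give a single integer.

Answer: 48

Derivation:
Slide up:
col 0: [0, 8, 8, 64] -> [16, 64, 0, 0]  score +16 (running 16)
col 1: [4, 16, 16, 32] -> [4, 32, 32, 0]  score +32 (running 48)
col 2: [0, 2, 64, 8] -> [2, 64, 8, 0]  score +0 (running 48)
col 3: [8, 32, 8, 32] -> [8, 32, 8, 32]  score +0 (running 48)
Board after move:
16  4  2  8
64 32 64 32
 0 32  8  8
 0  0  0 32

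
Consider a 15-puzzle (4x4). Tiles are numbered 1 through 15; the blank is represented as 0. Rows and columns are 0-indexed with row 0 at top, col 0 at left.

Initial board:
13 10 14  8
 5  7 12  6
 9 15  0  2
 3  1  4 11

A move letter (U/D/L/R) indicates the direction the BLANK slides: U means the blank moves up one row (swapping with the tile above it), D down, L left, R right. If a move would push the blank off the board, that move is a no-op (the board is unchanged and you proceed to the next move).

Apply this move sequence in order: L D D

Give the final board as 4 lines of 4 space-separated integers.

Answer: 13 10 14  8
 5  7 12  6
 9  1 15  2
 3  0  4 11

Derivation:
After move 1 (L):
13 10 14  8
 5  7 12  6
 9  0 15  2
 3  1  4 11

After move 2 (D):
13 10 14  8
 5  7 12  6
 9  1 15  2
 3  0  4 11

After move 3 (D):
13 10 14  8
 5  7 12  6
 9  1 15  2
 3  0  4 11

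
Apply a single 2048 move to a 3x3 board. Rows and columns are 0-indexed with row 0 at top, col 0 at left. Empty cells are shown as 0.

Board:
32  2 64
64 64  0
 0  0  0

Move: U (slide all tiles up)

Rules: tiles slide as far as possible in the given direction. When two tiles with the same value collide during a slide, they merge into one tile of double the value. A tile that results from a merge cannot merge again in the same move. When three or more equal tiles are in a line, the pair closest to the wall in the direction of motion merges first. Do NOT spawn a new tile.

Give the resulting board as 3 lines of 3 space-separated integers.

Answer: 32  2 64
64 64  0
 0  0  0

Derivation:
Slide up:
col 0: [32, 64, 0] -> [32, 64, 0]
col 1: [2, 64, 0] -> [2, 64, 0]
col 2: [64, 0, 0] -> [64, 0, 0]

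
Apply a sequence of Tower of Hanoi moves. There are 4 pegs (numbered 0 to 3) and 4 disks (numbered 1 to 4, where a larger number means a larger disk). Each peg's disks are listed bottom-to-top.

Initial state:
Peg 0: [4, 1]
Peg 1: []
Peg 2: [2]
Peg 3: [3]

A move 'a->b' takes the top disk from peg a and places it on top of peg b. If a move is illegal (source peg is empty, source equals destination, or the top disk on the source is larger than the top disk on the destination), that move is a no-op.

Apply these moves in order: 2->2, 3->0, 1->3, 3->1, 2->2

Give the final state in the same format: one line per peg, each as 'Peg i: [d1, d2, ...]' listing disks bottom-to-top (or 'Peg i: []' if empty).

After move 1 (2->2):
Peg 0: [4, 1]
Peg 1: []
Peg 2: [2]
Peg 3: [3]

After move 2 (3->0):
Peg 0: [4, 1]
Peg 1: []
Peg 2: [2]
Peg 3: [3]

After move 3 (1->3):
Peg 0: [4, 1]
Peg 1: []
Peg 2: [2]
Peg 3: [3]

After move 4 (3->1):
Peg 0: [4, 1]
Peg 1: [3]
Peg 2: [2]
Peg 3: []

After move 5 (2->2):
Peg 0: [4, 1]
Peg 1: [3]
Peg 2: [2]
Peg 3: []

Answer: Peg 0: [4, 1]
Peg 1: [3]
Peg 2: [2]
Peg 3: []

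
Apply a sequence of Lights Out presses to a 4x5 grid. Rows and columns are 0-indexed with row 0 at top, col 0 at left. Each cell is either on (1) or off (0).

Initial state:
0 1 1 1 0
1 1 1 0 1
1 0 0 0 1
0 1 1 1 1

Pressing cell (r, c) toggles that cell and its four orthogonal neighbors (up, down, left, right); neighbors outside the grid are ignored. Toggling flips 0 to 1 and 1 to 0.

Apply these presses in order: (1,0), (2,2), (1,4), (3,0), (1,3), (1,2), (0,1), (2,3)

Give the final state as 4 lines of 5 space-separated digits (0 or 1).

After press 1 at (1,0):
1 1 1 1 0
0 0 1 0 1
0 0 0 0 1
0 1 1 1 1

After press 2 at (2,2):
1 1 1 1 0
0 0 0 0 1
0 1 1 1 1
0 1 0 1 1

After press 3 at (1,4):
1 1 1 1 1
0 0 0 1 0
0 1 1 1 0
0 1 0 1 1

After press 4 at (3,0):
1 1 1 1 1
0 0 0 1 0
1 1 1 1 0
1 0 0 1 1

After press 5 at (1,3):
1 1 1 0 1
0 0 1 0 1
1 1 1 0 0
1 0 0 1 1

After press 6 at (1,2):
1 1 0 0 1
0 1 0 1 1
1 1 0 0 0
1 0 0 1 1

After press 7 at (0,1):
0 0 1 0 1
0 0 0 1 1
1 1 0 0 0
1 0 0 1 1

After press 8 at (2,3):
0 0 1 0 1
0 0 0 0 1
1 1 1 1 1
1 0 0 0 1

Answer: 0 0 1 0 1
0 0 0 0 1
1 1 1 1 1
1 0 0 0 1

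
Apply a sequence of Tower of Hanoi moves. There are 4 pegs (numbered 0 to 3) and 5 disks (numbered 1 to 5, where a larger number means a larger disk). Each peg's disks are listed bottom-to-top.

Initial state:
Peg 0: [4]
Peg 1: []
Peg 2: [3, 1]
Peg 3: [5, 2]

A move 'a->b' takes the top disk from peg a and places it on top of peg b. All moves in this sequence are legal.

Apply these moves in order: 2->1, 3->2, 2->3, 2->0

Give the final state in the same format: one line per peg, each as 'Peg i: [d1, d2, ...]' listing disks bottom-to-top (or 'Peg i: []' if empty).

Answer: Peg 0: [4, 3]
Peg 1: [1]
Peg 2: []
Peg 3: [5, 2]

Derivation:
After move 1 (2->1):
Peg 0: [4]
Peg 1: [1]
Peg 2: [3]
Peg 3: [5, 2]

After move 2 (3->2):
Peg 0: [4]
Peg 1: [1]
Peg 2: [3, 2]
Peg 3: [5]

After move 3 (2->3):
Peg 0: [4]
Peg 1: [1]
Peg 2: [3]
Peg 3: [5, 2]

After move 4 (2->0):
Peg 0: [4, 3]
Peg 1: [1]
Peg 2: []
Peg 3: [5, 2]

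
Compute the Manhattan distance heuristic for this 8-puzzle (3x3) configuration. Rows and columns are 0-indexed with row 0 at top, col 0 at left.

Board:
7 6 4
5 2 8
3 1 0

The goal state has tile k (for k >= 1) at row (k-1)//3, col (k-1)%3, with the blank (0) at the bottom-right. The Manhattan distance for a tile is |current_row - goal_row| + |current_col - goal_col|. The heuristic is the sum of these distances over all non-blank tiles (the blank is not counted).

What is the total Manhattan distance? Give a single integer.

Answer: 18

Derivation:
Tile 7: (0,0)->(2,0) = 2
Tile 6: (0,1)->(1,2) = 2
Tile 4: (0,2)->(1,0) = 3
Tile 5: (1,0)->(1,1) = 1
Tile 2: (1,1)->(0,1) = 1
Tile 8: (1,2)->(2,1) = 2
Tile 3: (2,0)->(0,2) = 4
Tile 1: (2,1)->(0,0) = 3
Sum: 2 + 2 + 3 + 1 + 1 + 2 + 4 + 3 = 18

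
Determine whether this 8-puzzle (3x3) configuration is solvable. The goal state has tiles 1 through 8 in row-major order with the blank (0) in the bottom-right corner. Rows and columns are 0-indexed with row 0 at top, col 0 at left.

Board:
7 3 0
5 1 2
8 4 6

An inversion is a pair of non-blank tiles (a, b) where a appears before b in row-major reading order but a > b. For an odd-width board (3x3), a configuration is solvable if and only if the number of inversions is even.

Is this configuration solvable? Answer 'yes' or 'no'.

Inversions (pairs i<j in row-major order where tile[i] > tile[j] > 0): 13
13 is odd, so the puzzle is not solvable.

Answer: no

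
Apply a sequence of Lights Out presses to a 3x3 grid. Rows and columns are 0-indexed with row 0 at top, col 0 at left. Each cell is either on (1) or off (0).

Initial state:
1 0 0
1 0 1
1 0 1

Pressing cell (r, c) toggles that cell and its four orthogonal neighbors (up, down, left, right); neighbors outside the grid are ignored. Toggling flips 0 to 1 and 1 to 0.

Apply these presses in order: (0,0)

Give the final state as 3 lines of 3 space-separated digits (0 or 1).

After press 1 at (0,0):
0 1 0
0 0 1
1 0 1

Answer: 0 1 0
0 0 1
1 0 1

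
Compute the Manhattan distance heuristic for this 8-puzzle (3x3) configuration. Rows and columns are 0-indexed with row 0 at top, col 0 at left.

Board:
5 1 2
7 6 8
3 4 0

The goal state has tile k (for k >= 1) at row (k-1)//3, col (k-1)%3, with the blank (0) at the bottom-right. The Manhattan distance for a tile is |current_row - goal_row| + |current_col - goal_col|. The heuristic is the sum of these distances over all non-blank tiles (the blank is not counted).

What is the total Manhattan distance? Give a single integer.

Answer: 14

Derivation:
Tile 5: at (0,0), goal (1,1), distance |0-1|+|0-1| = 2
Tile 1: at (0,1), goal (0,0), distance |0-0|+|1-0| = 1
Tile 2: at (0,2), goal (0,1), distance |0-0|+|2-1| = 1
Tile 7: at (1,0), goal (2,0), distance |1-2|+|0-0| = 1
Tile 6: at (1,1), goal (1,2), distance |1-1|+|1-2| = 1
Tile 8: at (1,2), goal (2,1), distance |1-2|+|2-1| = 2
Tile 3: at (2,0), goal (0,2), distance |2-0|+|0-2| = 4
Tile 4: at (2,1), goal (1,0), distance |2-1|+|1-0| = 2
Sum: 2 + 1 + 1 + 1 + 1 + 2 + 4 + 2 = 14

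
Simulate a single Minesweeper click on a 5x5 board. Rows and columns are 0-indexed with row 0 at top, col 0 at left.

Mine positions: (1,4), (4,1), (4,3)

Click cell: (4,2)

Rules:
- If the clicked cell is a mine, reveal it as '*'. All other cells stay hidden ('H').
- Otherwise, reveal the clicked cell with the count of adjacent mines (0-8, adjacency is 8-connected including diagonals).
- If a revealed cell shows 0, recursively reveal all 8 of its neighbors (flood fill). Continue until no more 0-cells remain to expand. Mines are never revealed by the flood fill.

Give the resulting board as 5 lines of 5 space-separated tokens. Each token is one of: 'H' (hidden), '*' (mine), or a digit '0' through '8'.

H H H H H
H H H H H
H H H H H
H H H H H
H H 2 H H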